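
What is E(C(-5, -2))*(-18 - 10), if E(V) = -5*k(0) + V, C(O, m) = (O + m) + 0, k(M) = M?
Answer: 196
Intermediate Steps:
C(O, m) = O + m
E(V) = V (E(V) = -5*0 + V = 0 + V = V)
E(C(-5, -2))*(-18 - 10) = (-5 - 2)*(-18 - 10) = -7*(-28) = 196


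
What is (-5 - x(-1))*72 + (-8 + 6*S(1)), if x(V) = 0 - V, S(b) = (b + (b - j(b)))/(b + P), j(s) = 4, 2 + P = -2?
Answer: -436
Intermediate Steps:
P = -4 (P = -2 - 2 = -4)
S(b) = (-4 + 2*b)/(-4 + b) (S(b) = (b + (b - 1*4))/(b - 4) = (b + (b - 4))/(-4 + b) = (b + (-4 + b))/(-4 + b) = (-4 + 2*b)/(-4 + b))
x(V) = -V
(-5 - x(-1))*72 + (-8 + 6*S(1)) = (-5 - (-1)*(-1))*72 + (-8 + 6*(2*(-2 + 1)/(-4 + 1))) = (-5 - 1*1)*72 + (-8 + 6*(2*(-1)/(-3))) = (-5 - 1)*72 + (-8 + 6*(2*(-⅓)*(-1))) = -6*72 + (-8 + 6*(⅔)) = -432 + (-8 + 4) = -432 - 4 = -436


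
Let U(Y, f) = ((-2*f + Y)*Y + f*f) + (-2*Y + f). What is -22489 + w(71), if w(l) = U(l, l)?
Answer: -22560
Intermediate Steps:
U(Y, f) = f + f**2 - 2*Y + Y*(Y - 2*f) (U(Y, f) = ((Y - 2*f)*Y + f**2) + (f - 2*Y) = (Y*(Y - 2*f) + f**2) + (f - 2*Y) = (f**2 + Y*(Y - 2*f)) + (f - 2*Y) = f + f**2 - 2*Y + Y*(Y - 2*f))
w(l) = -l (w(l) = l + l**2 + l**2 - 2*l - 2*l*l = l + l**2 + l**2 - 2*l - 2*l**2 = -l)
-22489 + w(71) = -22489 - 1*71 = -22489 - 71 = -22560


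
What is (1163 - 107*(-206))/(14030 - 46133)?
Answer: -7735/10701 ≈ -0.72283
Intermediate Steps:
(1163 - 107*(-206))/(14030 - 46133) = (1163 + 22042)/(-32103) = 23205*(-1/32103) = -7735/10701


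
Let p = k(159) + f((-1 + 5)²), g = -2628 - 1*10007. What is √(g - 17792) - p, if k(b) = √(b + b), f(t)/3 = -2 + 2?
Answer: -√318 + I*√30427 ≈ -17.833 + 174.43*I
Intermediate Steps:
f(t) = 0 (f(t) = 3*(-2 + 2) = 3*0 = 0)
g = -12635 (g = -2628 - 10007 = -12635)
k(b) = √2*√b (k(b) = √(2*b) = √2*√b)
p = √318 (p = √2*√159 + 0 = √318 + 0 = √318 ≈ 17.833)
√(g - 17792) - p = √(-12635 - 17792) - √318 = √(-30427) - √318 = I*√30427 - √318 = -√318 + I*√30427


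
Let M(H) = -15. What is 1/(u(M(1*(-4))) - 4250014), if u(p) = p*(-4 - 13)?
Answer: -1/4249759 ≈ -2.3531e-7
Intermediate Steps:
u(p) = -17*p (u(p) = p*(-17) = -17*p)
1/(u(M(1*(-4))) - 4250014) = 1/(-17*(-15) - 4250014) = 1/(255 - 4250014) = 1/(-4249759) = -1/4249759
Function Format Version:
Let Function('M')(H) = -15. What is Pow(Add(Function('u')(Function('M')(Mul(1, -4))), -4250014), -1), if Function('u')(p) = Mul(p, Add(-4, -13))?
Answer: Rational(-1, 4249759) ≈ -2.3531e-7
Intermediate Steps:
Function('u')(p) = Mul(-17, p) (Function('u')(p) = Mul(p, -17) = Mul(-17, p))
Pow(Add(Function('u')(Function('M')(Mul(1, -4))), -4250014), -1) = Pow(Add(Mul(-17, -15), -4250014), -1) = Pow(Add(255, -4250014), -1) = Pow(-4249759, -1) = Rational(-1, 4249759)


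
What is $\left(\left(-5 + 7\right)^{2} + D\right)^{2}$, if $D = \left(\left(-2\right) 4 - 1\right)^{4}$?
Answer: $43099225$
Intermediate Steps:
$D = 6561$ ($D = \left(-8 - 1\right)^{4} = \left(-9\right)^{4} = 6561$)
$\left(\left(-5 + 7\right)^{2} + D\right)^{2} = \left(\left(-5 + 7\right)^{2} + 6561\right)^{2} = \left(2^{2} + 6561\right)^{2} = \left(4 + 6561\right)^{2} = 6565^{2} = 43099225$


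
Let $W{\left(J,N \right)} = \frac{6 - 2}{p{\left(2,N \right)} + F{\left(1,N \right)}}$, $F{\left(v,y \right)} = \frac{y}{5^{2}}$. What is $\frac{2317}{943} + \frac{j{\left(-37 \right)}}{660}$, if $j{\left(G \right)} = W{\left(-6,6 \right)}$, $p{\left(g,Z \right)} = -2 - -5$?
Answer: $\frac{6198056}{2520639} \approx 2.4589$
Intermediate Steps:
$p{\left(g,Z \right)} = 3$ ($p{\left(g,Z \right)} = -2 + 5 = 3$)
$F{\left(v,y \right)} = \frac{y}{25}$
$W{\left(J,N \right)} = \frac{4}{3 + \frac{N}{25}}$ ($W{\left(J,N \right)} = \frac{6 - 2}{3 + \frac{N}{25}} = \frac{4}{3 + \frac{N}{25}}$)
$j{\left(G \right)} = \frac{100}{81}$ ($j{\left(G \right)} = \frac{100}{75 + 6} = \frac{100}{81}$)
$\frac{2317}{943} + \frac{j{\left(-37 \right)}}{660} = \frac{2317}{943} + \frac{100}{81 \cdot 660} = 2317 \cdot \frac{1}{943} + \frac{100}{81} \cdot \frac{1}{660} = \frac{2317}{943} + \frac{5}{2673} = \frac{6198056}{2520639}$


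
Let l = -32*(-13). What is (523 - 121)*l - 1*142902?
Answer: 24330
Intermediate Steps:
l = 416
(523 - 121)*l - 1*142902 = (523 - 121)*416 - 1*142902 = 402*416 - 142902 = 167232 - 142902 = 24330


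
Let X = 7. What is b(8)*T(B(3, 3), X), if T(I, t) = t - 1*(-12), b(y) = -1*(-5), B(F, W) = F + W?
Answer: 95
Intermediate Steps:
b(y) = 5
T(I, t) = 12 + t (T(I, t) = t + 12 = 12 + t)
b(8)*T(B(3, 3), X) = 5*(12 + 7) = 5*19 = 95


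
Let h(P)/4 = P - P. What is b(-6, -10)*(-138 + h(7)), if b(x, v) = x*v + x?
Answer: -7452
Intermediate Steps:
b(x, v) = x + v*x (b(x, v) = v*x + x = x + v*x)
h(P) = 0 (h(P) = 4*(P - P) = 4*0 = 0)
b(-6, -10)*(-138 + h(7)) = (-6*(1 - 10))*(-138 + 0) = -6*(-9)*(-138) = 54*(-138) = -7452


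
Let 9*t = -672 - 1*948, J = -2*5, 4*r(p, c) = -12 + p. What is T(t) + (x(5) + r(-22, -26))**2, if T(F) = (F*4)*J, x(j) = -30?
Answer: 34729/4 ≈ 8682.3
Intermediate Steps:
r(p, c) = -3 + p/4 (r(p, c) = (-12 + p)/4 = -3 + p/4)
J = -10
t = -180 (t = (-672 - 1*948)/9 = (-672 - 948)/9 = (1/9)*(-1620) = -180)
T(F) = -40*F (T(F) = (F*4)*(-10) = (4*F)*(-10) = -40*F)
T(t) + (x(5) + r(-22, -26))**2 = -40*(-180) + (-30 + (-3 + (1/4)*(-22)))**2 = 7200 + (-30 + (-3 - 11/2))**2 = 7200 + (-30 - 17/2)**2 = 7200 + (-77/2)**2 = 7200 + 5929/4 = 34729/4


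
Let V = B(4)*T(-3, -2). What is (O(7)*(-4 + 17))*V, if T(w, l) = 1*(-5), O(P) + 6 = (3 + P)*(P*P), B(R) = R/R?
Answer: -31460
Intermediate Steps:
B(R) = 1
O(P) = -6 + P²*(3 + P) (O(P) = -6 + (3 + P)*(P*P) = -6 + (3 + P)*P² = -6 + P²*(3 + P))
T(w, l) = -5
V = -5 (V = 1*(-5) = -5)
(O(7)*(-4 + 17))*V = ((-6 + 7³ + 3*7²)*(-4 + 17))*(-5) = ((-6 + 343 + 3*49)*13)*(-5) = ((-6 + 343 + 147)*13)*(-5) = (484*13)*(-5) = 6292*(-5) = -31460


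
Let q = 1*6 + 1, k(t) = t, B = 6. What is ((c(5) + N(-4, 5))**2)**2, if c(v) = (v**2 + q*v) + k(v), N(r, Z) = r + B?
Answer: 20151121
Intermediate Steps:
q = 7 (q = 6 + 1 = 7)
N(r, Z) = 6 + r (N(r, Z) = r + 6 = 6 + r)
c(v) = v**2 + 8*v (c(v) = (v**2 + 7*v) + v = v**2 + 8*v)
((c(5) + N(-4, 5))**2)**2 = ((5*(8 + 5) + (6 - 4))**2)**2 = ((5*13 + 2)**2)**2 = ((65 + 2)**2)**2 = (67**2)**2 = 4489**2 = 20151121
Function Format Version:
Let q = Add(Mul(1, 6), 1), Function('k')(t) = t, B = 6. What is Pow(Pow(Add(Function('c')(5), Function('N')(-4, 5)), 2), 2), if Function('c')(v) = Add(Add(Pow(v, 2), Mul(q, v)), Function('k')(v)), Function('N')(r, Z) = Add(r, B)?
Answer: 20151121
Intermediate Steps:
q = 7 (q = Add(6, 1) = 7)
Function('N')(r, Z) = Add(6, r) (Function('N')(r, Z) = Add(r, 6) = Add(6, r))
Function('c')(v) = Add(Pow(v, 2), Mul(8, v)) (Function('c')(v) = Add(Add(Pow(v, 2), Mul(7, v)), v) = Add(Pow(v, 2), Mul(8, v)))
Pow(Pow(Add(Function('c')(5), Function('N')(-4, 5)), 2), 2) = Pow(Pow(Add(Mul(5, Add(8, 5)), Add(6, -4)), 2), 2) = Pow(Pow(Add(Mul(5, 13), 2), 2), 2) = Pow(Pow(Add(65, 2), 2), 2) = Pow(Pow(67, 2), 2) = Pow(4489, 2) = 20151121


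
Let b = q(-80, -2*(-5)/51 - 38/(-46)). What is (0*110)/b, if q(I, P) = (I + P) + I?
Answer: 0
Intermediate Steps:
q(I, P) = P + 2*I
b = -186481/1173 (b = (-2*(-5)/51 - 38/(-46)) + 2*(-80) = (10*(1/51) - 38*(-1/46)) - 160 = (10/51 + 19/23) - 160 = 1199/1173 - 160 = -186481/1173 ≈ -158.98)
(0*110)/b = (0*110)/(-186481/1173) = 0*(-1173/186481) = 0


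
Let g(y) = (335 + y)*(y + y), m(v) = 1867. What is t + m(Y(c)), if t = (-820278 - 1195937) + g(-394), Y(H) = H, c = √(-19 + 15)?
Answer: -1967856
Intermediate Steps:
c = 2*I (c = √(-4) = 2*I ≈ 2.0*I)
g(y) = 2*y*(335 + y) (g(y) = (335 + y)*(2*y) = 2*y*(335 + y))
t = -1969723 (t = (-820278 - 1195937) + 2*(-394)*(335 - 394) = -2016215 + 2*(-394)*(-59) = -2016215 + 46492 = -1969723)
t + m(Y(c)) = -1969723 + 1867 = -1967856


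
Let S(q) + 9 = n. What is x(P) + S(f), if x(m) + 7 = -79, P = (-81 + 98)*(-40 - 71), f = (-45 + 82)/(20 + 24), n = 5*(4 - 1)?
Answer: -80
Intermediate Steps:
n = 15 (n = 5*3 = 15)
f = 37/44 ≈ 0.84091
S(q) = 6 (S(q) = -9 + 15 = 6)
P = -1887 (P = 17*(-111) = -1887)
x(m) = -86 (x(m) = -7 - 79 = -86)
x(P) + S(f) = -86 + 6 = -80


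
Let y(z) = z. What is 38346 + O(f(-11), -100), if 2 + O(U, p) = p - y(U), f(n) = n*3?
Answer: 38277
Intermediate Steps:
f(n) = 3*n
O(U, p) = -2 + p - U (O(U, p) = -2 + (p - U) = -2 + p - U)
38346 + O(f(-11), -100) = 38346 + (-2 - 100 - 3*(-11)) = 38346 + (-2 - 100 - 1*(-33)) = 38346 + (-2 - 100 + 33) = 38346 - 69 = 38277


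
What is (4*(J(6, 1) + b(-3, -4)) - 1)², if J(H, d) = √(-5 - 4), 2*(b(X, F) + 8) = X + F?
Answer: 2065 - 1128*I ≈ 2065.0 - 1128.0*I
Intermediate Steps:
b(X, F) = -8 + F/2 + X/2 (b(X, F) = -8 + (X + F)/2 = -8 + (F + X)/2 = -8 + (F/2 + X/2) = -8 + F/2 + X/2)
J(H, d) = 3*I (J(H, d) = √(-9) = 3*I)
(4*(J(6, 1) + b(-3, -4)) - 1)² = (4*(3*I + (-8 + (½)*(-4) + (½)*(-3))) - 1)² = (4*(3*I + (-8 - 2 - 3/2)) - 1)² = (4*(3*I - 23/2) - 1)² = (4*(-23/2 + 3*I) - 1)² = ((-46 + 12*I) - 1)² = (-47 + 12*I)²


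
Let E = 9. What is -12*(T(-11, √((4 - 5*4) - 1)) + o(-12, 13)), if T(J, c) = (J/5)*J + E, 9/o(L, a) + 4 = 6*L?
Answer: -37713/95 ≈ -396.98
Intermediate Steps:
o(L, a) = 9/(-4 + 6*L)
T(J, c) = 9 + J²/5 (T(J, c) = (J/5)*J + 9 = J²/5 + 9 = 9 + J²/5)
-12*(T(-11, √((4 - 5*4) - 1)) + o(-12, 13)) = -12*((9 + (⅕)*(-11)²) + 9/(2*(-2 + 3*(-12)))) = -12*((9 + (⅕)*121) + 9/(2*(-2 - 36))) = -12*((9 + 121/5) + (9/2)/(-38)) = -12*(166/5 + (9/2)*(-1/38)) = -12*(166/5 - 9/76) = -12*12571/380 = -37713/95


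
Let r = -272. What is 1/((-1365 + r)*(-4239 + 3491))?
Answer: 1/1224476 ≈ 8.1668e-7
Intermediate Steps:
1/((-1365 + r)*(-4239 + 3491)) = 1/((-1365 - 272)*(-4239 + 3491)) = 1/(-1637*(-748)) = 1/1224476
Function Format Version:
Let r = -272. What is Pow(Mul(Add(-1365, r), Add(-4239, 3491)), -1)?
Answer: Rational(1, 1224476) ≈ 8.1668e-7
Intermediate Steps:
Pow(Mul(Add(-1365, r), Add(-4239, 3491)), -1) = Pow(Mul(Add(-1365, -272), Add(-4239, 3491)), -1) = Pow(Mul(-1637, -748), -1) = Pow(1224476, -1) = Rational(1, 1224476)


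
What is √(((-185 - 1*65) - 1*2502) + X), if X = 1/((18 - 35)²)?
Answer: I*√795327/17 ≈ 52.459*I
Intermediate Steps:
X = 1/289 (X = 1/((-17)²) = 1/289 ≈ 0.0034602)
√(((-185 - 1*65) - 1*2502) + X) = √(((-185 - 1*65) - 1*2502) + 1/289) = √(((-185 - 65) - 2502) + 1/289) = √((-250 - 2502) + 1/289) = √(-2752 + 1/289) = √(-795327/289) = I*√795327/17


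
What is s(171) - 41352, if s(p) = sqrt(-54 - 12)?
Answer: -41352 + I*sqrt(66) ≈ -41352.0 + 8.124*I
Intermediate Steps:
s(p) = I*sqrt(66) (s(p) = sqrt(-66) = I*sqrt(66))
s(171) - 41352 = I*sqrt(66) - 41352 = -41352 + I*sqrt(66)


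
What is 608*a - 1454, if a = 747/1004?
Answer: -251410/251 ≈ -1001.6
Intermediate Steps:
a = 747/1004 (a = 747*(1/1004) = 747/1004 ≈ 0.74402)
608*a - 1454 = 608*(747/1004) - 1454 = 113544/251 - 1454 = -251410/251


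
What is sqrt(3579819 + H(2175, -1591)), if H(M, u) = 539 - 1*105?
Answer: sqrt(3580253) ≈ 1892.2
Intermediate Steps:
H(M, u) = 434 (H(M, u) = 539 - 105 = 434)
sqrt(3579819 + H(2175, -1591)) = sqrt(3579819 + 434) = sqrt(3580253)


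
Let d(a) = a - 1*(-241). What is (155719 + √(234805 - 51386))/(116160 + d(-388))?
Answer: 155719/116013 + √183419/116013 ≈ 1.3459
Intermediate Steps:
d(a) = 241 + a (d(a) = a + 241 = 241 + a)
(155719 + √(234805 - 51386))/(116160 + d(-388)) = (155719 + √(234805 - 51386))/(116160 + (241 - 388)) = (155719 + √183419)/(116160 - 147) = (155719 + √183419)/116013 = (155719 + √183419)*(1/116013) = 155719/116013 + √183419/116013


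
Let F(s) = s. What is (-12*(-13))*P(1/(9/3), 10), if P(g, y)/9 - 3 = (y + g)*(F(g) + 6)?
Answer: 96096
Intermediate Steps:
P(g, y) = 27 + 9*(6 + g)*(g + y) (P(g, y) = 27 + 9*((y + g)*(g + 6)) = 27 + 9*((g + y)*(6 + g)) = 27 + 9*((6 + g)*(g + y)) = 27 + 9*(6 + g)*(g + y))
(-12*(-13))*P(1/(9/3), 10) = (-12*(-13))*(27 + 9*(1/(9/3))² + 54/((9/3)) + 54*10 + 9*10/(9/3)) = 156*(27 + 9*(1/(9*(⅓)))² + 54/((9*(⅓))) + 540 + 9*10/(9*(⅓))) = 156*(27 + 9*(1/3)² + 54/3 + 540 + 9*10/3) = 156*(27 + 9*(⅓)² + 54*(⅓) + 540 + 9*(⅓)*10) = 156*(27 + 9*(⅑) + 18 + 540 + 30) = 156*(27 + 1 + 18 + 540 + 30) = 156*616 = 96096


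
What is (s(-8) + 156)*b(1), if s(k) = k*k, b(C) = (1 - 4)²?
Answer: 1980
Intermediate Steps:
b(C) = 9 (b(C) = (-3)² = 9)
s(k) = k²
(s(-8) + 156)*b(1) = ((-8)² + 156)*9 = (64 + 156)*9 = 220*9 = 1980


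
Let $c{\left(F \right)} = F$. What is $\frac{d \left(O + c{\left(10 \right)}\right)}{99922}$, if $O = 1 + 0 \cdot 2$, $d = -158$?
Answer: $- \frac{869}{49961} \approx -0.017394$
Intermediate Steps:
$O = 1$ ($O = 1 + 0 = 1$)
$\frac{d \left(O + c{\left(10 \right)}\right)}{99922} = \frac{\left(-158\right) \left(1 + 10\right)}{99922} = \left(-158\right) 11 \cdot \frac{1}{99922} = \left(-1738\right) \frac{1}{99922} = - \frac{869}{49961}$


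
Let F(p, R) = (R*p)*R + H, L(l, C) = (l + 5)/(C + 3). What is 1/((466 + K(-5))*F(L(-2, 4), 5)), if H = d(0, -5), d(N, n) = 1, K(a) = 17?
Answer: 1/5658 ≈ 0.00017674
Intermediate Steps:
L(l, C) = (5 + l)/(3 + C)
H = 1
F(p, R) = 1 + p*R**2 (F(p, R) = (R*p)*R + 1 = p*R**2 + 1 = 1 + p*R**2)
1/((466 + K(-5))*F(L(-2, 4), 5)) = 1/((466 + 17)*(1 + ((5 - 2)/(3 + 4))*5**2)) = 1/(483*(1 + (3/7)*25)) = 1/(483*(1 + 75/7)) = 1/(483*(82/7)) = 1/5658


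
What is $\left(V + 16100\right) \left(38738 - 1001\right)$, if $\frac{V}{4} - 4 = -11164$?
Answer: $-1077013980$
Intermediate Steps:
$V = -44640$ ($V = 16 + 4 \left(-11164\right) = 16 - 44656 = -44640$)
$\left(V + 16100\right) \left(38738 - 1001\right) = \left(-44640 + 16100\right) \left(38738 - 1001\right) = \left(-28540\right) 37737 = -1077013980$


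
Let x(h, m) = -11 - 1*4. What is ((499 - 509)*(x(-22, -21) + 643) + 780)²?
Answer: 30250000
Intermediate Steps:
x(h, m) = -15 (x(h, m) = -11 - 4 = -15)
((499 - 509)*(x(-22, -21) + 643) + 780)² = ((499 - 509)*(-15 + 643) + 780)² = (-10*628 + 780)² = (-6280 + 780)² = (-5500)² = 30250000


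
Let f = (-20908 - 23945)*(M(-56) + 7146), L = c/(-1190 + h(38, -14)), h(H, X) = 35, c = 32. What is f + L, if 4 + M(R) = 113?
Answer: -375846834857/1155 ≈ -3.2541e+8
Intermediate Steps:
M(R) = 109 (M(R) = -4 + 113 = 109)
L = -32/1155 (L = 32/(-1190 + 35) = 32/(-1155) = 32*(-1/1155) = -32/1155 ≈ -0.027706)
f = -325408515 (f = (-20908 - 23945)*(109 + 7146) = -44853*7255 = -325408515)
f + L = -325408515 - 32/1155 = -375846834857/1155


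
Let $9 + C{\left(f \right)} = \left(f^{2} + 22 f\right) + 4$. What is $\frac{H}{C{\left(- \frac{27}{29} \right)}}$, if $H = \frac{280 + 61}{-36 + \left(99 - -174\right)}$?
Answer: $- \frac{26071}{446034} \approx -0.058451$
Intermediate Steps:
$C{\left(f \right)} = -5 + f^{2} + 22 f$ ($C{\left(f \right)} = -9 + \left(\left(f^{2} + 22 f\right) + 4\right) = -9 + \left(4 + f^{2} + 22 f\right) = -5 + f^{2} + 22 f$)
$H = \frac{341}{237}$ ($H = \frac{341}{-36 + \left(99 + 174\right)} = \frac{341}{-36 + 273} = \frac{341}{237} \approx 1.4388$)
$\frac{H}{C{\left(- \frac{27}{29} \right)}} = \frac{341}{237 \left(-5 + \left(- \frac{27}{29}\right)^{2} + 22 \left(- \frac{27}{29}\right)\right)} = \frac{341}{237 \left(-5 + \frac{729}{841} - \frac{594}{29}\right)} = \frac{341}{237 \left(- \frac{20702}{841}\right)} = \frac{341}{237} \left(- \frac{841}{20702}\right) = - \frac{26071}{446034}$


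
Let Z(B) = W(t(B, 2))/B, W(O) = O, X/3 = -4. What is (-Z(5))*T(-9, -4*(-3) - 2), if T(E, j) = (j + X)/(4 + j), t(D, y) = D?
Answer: ⅐ ≈ 0.14286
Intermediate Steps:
X = -12 (X = 3*(-4) = -12)
T(E, j) = (-12 + j)/(4 + j) (T(E, j) = (j - 12)/(4 + j) = (-12 + j)/(4 + j))
Z(B) = 1 (Z(B) = B/B = 1)
(-Z(5))*T(-9, -4*(-3) - 2) = (-1*1)*((-12 + (-4*(-3) - 2))/(4 + (-4*(-3) - 2))) = -(-12 + (12 - 2))/(4 + (12 - 2)) = -(-12 + 10)/(4 + 10) = -(-2)/14 = -1*(-⅐) = ⅐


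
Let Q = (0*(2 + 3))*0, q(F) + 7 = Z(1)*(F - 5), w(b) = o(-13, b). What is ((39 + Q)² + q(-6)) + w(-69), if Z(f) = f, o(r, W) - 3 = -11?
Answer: 1495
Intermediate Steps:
o(r, W) = -8 (o(r, W) = 3 - 11 = -8)
w(b) = -8
q(F) = -12 + F (q(F) = -7 + 1*(F - 5) = -7 + 1*(-5 + F) = -7 + (-5 + F) = -12 + F)
Q = 0 (Q = (0*5)*0 = 0*0 = 0)
((39 + Q)² + q(-6)) + w(-69) = ((39 + 0)² + (-12 - 6)) - 8 = (39² - 18) - 8 = (1521 - 18) - 8 = 1503 - 8 = 1495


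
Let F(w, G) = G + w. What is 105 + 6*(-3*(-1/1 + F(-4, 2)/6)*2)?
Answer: 153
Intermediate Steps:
105 + 6*(-3*(-1/1 + F(-4, 2)/6)*2) = 105 + 6*(-3*(-1/1 + (2 - 4)/6)*2) = 105 + 6*(-3*(-1*1 - 2*1/6)*2) = 105 + 6*(-3*(-1 - 1/3)*2) = 105 + 6*(-3*(-4/3)*2) = 105 + 6*(4*2) = 105 + 6*8 = 105 + 48 = 153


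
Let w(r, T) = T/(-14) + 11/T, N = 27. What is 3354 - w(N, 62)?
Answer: 1457481/434 ≈ 3358.3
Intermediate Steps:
w(r, T) = 11/T - T/14 (w(r, T) = T*(-1/14) + 11/T = -T/14 + 11/T = 11/T - T/14)
3354 - w(N, 62) = 3354 - (11/62 - 1/14*62) = 3354 - (11*(1/62) - 31/7) = 3354 - (11/62 - 31/7) = 3354 - 1*(-1845/434) = 3354 + 1845/434 = 1457481/434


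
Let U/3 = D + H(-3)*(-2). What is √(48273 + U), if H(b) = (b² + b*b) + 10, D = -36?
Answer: 3*√5333 ≈ 219.08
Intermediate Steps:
H(b) = 10 + 2*b² (H(b) = (b² + b²) + 10 = 2*b² + 10 = 10 + 2*b²)
U = -276 (U = 3*(-36 + (10 + 2*(-3)²)*(-2)) = 3*(-36 + (10 + 2*9)*(-2)) = 3*(-36 + (10 + 18)*(-2)) = 3*(-36 + 28*(-2)) = 3*(-36 - 56) = 3*(-92) = -276)
√(48273 + U) = √(48273 - 276) = √47997 = 3*√5333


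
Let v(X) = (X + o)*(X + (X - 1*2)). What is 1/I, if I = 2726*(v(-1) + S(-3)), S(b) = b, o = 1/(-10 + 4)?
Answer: 3/13630 ≈ 0.00022010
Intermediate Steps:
o = -⅙ (o = 1/(-6) = -⅙ ≈ -0.16667)
v(X) = (-2 + 2*X)*(-⅙ + X) (v(X) = (X - ⅙)*(X + (X - 1*2)) = (-⅙ + X)*(X + (X - 2)) = (-⅙ + X)*(X + (-2 + X)) = (-⅙ + X)*(-2 + 2*X) = (-2 + 2*X)*(-⅙ + X))
I = 13630/3 (I = 2726*((⅓ + 2*(-1)² - 7/3*(-1)) - 3) = 2726*((⅓ + 2*1 + 7/3) - 3) = 2726*((⅓ + 2 + 7/3) - 3) = 2726*(14/3 - 3) = 2726*(5/3) = 13630/3 ≈ 4543.3)
1/I = 1/(13630/3) = 3/13630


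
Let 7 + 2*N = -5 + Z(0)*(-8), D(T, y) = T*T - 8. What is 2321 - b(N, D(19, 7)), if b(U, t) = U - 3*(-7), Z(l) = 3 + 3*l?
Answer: 2318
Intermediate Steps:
D(T, y) = -8 + T² (D(T, y) = T² - 8 = -8 + T²)
N = -18 (N = -7/2 + (-5 + (3 + 3*0)*(-8))/2 = -7/2 + (-5 + (3 + 0)*(-8))/2 = -7/2 + (-5 + 3*(-8))/2 = -7/2 + (-5 - 24)/2 = -7/2 + (½)*(-29) = -7/2 - 29/2 = -18)
b(U, t) = 21 + U (b(U, t) = U + 21 = 21 + U)
2321 - b(N, D(19, 7)) = 2321 - (21 - 18) = 2321 - 1*3 = 2321 - 3 = 2318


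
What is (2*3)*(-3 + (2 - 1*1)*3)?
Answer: 0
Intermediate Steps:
(2*3)*(-3 + (2 - 1*1)*3) = 6*(-3 + (2 - 1)*3) = 6*(-3 + 1*3) = 6*(-3 + 3) = 6*0 = 0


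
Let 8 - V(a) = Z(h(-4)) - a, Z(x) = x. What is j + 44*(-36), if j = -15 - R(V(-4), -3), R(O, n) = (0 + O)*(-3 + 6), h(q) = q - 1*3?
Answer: -1632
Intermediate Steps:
h(q) = -3 + q (h(q) = q - 3 = -3 + q)
V(a) = 15 + a (V(a) = 8 - ((-3 - 4) - a) = 8 - (-7 - a) = 8 + (7 + a) = 15 + a)
R(O, n) = 3*O (R(O, n) = O*3 = 3*O)
j = -48 (j = -15 - 3*(15 - 4) = -15 - 3*11 = -15 - 1*33 = -15 - 33 = -48)
j + 44*(-36) = -48 + 44*(-36) = -48 - 1584 = -1632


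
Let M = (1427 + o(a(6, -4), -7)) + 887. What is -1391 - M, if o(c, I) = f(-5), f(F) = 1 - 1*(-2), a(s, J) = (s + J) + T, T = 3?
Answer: -3708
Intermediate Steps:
a(s, J) = 3 + J + s (a(s, J) = (s + J) + 3 = (J + s) + 3 = 3 + J + s)
f(F) = 3 (f(F) = 1 + 2 = 3)
o(c, I) = 3
M = 2317 (M = (1427 + 3) + 887 = 1430 + 887 = 2317)
-1391 - M = -1391 - 1*2317 = -1391 - 2317 = -3708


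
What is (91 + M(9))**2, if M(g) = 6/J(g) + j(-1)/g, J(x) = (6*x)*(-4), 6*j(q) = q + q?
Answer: 96452041/11664 ≈ 8269.2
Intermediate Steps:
j(q) = q/3 (j(q) = (q + q)/6 = (2*q)/6 = q/3)
J(x) = -24*x
M(g) = -7/(12*g) (M(g) = 6/((-24*g)) + ((1/3)*(-1))/g = 6*(-1/(24*g)) - 1/(3*g) = -1/(4*g) - 1/(3*g) = -7/(12*g))
(91 + M(9))**2 = (91 - 7/12/9)**2 = (91 - 7/12*1/9)**2 = (91 - 7/108)**2 = (9821/108)**2 = 96452041/11664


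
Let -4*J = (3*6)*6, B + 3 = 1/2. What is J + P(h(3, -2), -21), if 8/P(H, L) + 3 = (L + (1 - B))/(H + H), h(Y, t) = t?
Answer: -233/11 ≈ -21.182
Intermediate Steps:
B = -5/2 (B = -3 + 1/2 = -3 + 1*(½) = -3 + ½ = -5/2 ≈ -2.5000)
P(H, L) = 8/(-3 + (7/2 + L)/(2*H)) (P(H, L) = 8/(-3 + (L + (1 - 1*(-5/2)))/(H + H)) = 8/(-3 + (L + (1 + 5/2))/((2*H))) = 8/(-3 + (L + 7/2)*(1/(2*H))) = 8/(-3 + (7/2 + L)*(1/(2*H))) = 8/(-3 + (7/2 + L)/(2*H)))
J = -27 (J = -3*6*6/4 = -9*6/2 = -¼*108 = -27)
J + P(h(3, -2), -21) = -27 + 32*(-2)/(7 - 12*(-2) + 2*(-21)) = -27 + 32*(-2)/(7 + 24 - 42) = -27 + 32*(-2)/(-11) = -27 + 32*(-2)*(-1/11) = -27 + 64/11 = -233/11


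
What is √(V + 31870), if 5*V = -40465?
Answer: √23777 ≈ 154.20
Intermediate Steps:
V = -8093 (V = (⅕)*(-40465) = -8093)
√(V + 31870) = √(-8093 + 31870) = √23777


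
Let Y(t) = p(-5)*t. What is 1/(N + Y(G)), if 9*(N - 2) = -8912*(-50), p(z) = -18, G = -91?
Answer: 9/460360 ≈ 1.9550e-5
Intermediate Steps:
Y(t) = -18*t
N = 445618/9 (N = 2 + (-8912*(-50))/9 = 2 + (⅑)*445600 = 2 + 445600/9 = 445618/9 ≈ 49513.)
1/(N + Y(G)) = 1/(445618/9 - 18*(-91)) = 1/(445618/9 + 1638) = 1/(460360/9) = 9/460360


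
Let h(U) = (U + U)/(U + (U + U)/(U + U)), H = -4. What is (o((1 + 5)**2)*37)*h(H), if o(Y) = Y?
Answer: 3552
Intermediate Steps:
h(U) = 2*U/(1 + U) (h(U) = (2*U)/(U + (2*U)/((2*U))) = (2*U)/(U + (2*U)*(1/(2*U))) = (2*U)/(U + 1) = (2*U)/(1 + U) = 2*U/(1 + U))
(o((1 + 5)**2)*37)*h(H) = ((1 + 5)**2*37)*(2*(-4)/(1 - 4)) = (6**2*37)*(2*(-4)/(-3)) = (36*37)*(2*(-4)*(-1/3)) = 1332*(8/3) = 3552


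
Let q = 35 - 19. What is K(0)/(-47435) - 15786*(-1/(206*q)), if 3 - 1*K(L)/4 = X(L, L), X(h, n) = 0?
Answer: 374384679/78172880 ≈ 4.7892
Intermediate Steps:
q = 16
K(L) = 12 (K(L) = 12 - 4*0 = 12 + 0 = 12)
K(0)/(-47435) - 15786*(-1/(206*q)) = 12/(-47435) - 15786/((-206*16)) = 12*(-1/47435) - 15786/(-3296) = -12/47435 - 15786*(-1/3296) = -12/47435 + 7893/1648 = 374384679/78172880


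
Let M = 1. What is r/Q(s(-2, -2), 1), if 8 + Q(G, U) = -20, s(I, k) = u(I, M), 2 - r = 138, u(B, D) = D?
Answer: 34/7 ≈ 4.8571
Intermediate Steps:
r = -136 (r = 2 - 1*138 = 2 - 138 = -136)
s(I, k) = 1
Q(G, U) = -28 (Q(G, U) = -8 - 20 = -28)
r/Q(s(-2, -2), 1) = -136/(-28) = -136*(-1/28) = 34/7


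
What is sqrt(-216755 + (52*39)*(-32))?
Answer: I*sqrt(281651) ≈ 530.71*I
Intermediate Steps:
sqrt(-216755 + (52*39)*(-32)) = sqrt(-216755 + 2028*(-32)) = sqrt(-216755 - 64896) = sqrt(-281651) = I*sqrt(281651)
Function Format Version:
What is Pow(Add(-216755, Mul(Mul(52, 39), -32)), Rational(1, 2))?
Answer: Mul(I, Pow(281651, Rational(1, 2))) ≈ Mul(530.71, I)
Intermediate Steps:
Pow(Add(-216755, Mul(Mul(52, 39), -32)), Rational(1, 2)) = Pow(Add(-216755, Mul(2028, -32)), Rational(1, 2)) = Pow(Add(-216755, -64896), Rational(1, 2)) = Pow(-281651, Rational(1, 2)) = Mul(I, Pow(281651, Rational(1, 2)))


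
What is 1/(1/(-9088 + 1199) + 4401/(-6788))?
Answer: -53550532/34726277 ≈ -1.5421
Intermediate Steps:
1/(1/(-9088 + 1199) + 4401/(-6788)) = 1/(1/(-7889) + 4401*(-1/6788)) = 1/(-1/7889 - 4401/6788) = 1/(-34726277/53550532) = -53550532/34726277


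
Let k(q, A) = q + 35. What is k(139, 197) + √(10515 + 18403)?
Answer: 174 + √28918 ≈ 344.05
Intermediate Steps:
k(q, A) = 35 + q
k(139, 197) + √(10515 + 18403) = (35 + 139) + √(10515 + 18403) = 174 + √28918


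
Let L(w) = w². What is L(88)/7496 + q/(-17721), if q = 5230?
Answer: 12253418/16604577 ≈ 0.73795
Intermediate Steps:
L(88)/7496 + q/(-17721) = 88²/7496 + 5230/(-17721) = 7744*(1/7496) + 5230*(-1/17721) = 968/937 - 5230/17721 = 12253418/16604577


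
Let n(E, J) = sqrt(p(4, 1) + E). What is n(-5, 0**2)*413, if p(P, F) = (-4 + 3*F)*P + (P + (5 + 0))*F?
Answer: 0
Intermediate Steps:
p(P, F) = F*(5 + P) + P*(-4 + 3*F) (p(P, F) = P*(-4 + 3*F) + (P + 5)*F = P*(-4 + 3*F) + (5 + P)*F = P*(-4 + 3*F) + F*(5 + P) = F*(5 + P) + P*(-4 + 3*F))
n(E, J) = sqrt(5 + E) (n(E, J) = sqrt((-4*4 + 5*1 + 4*1*4) + E) = sqrt((-16 + 5 + 16) + E) = sqrt(5 + E))
n(-5, 0**2)*413 = sqrt(5 - 5)*413 = sqrt(0)*413 = 0*413 = 0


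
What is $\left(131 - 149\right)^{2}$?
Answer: $324$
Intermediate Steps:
$\left(131 - 149\right)^{2} = \left(-18\right)^{2} = 324$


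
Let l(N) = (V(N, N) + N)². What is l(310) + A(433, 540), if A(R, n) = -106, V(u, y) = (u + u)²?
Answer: 148001783994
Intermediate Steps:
V(u, y) = 4*u² (V(u, y) = (2*u)² = 4*u²)
l(N) = (N + 4*N²)² (l(N) = (4*N² + N)² = (N + 4*N²)²)
l(310) + A(433, 540) = 310²*(1 + 4*310)² - 106 = 96100*(1 + 1240)² - 106 = 96100*1241² - 106 = 96100*1540081 - 106 = 148001784100 - 106 = 148001783994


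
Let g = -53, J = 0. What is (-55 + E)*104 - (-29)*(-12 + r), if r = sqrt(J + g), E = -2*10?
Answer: -8148 + 29*I*sqrt(53) ≈ -8148.0 + 211.12*I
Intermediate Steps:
E = -20
r = I*sqrt(53) (r = sqrt(0 - 53) = sqrt(-53) = I*sqrt(53) ≈ 7.2801*I)
(-55 + E)*104 - (-29)*(-12 + r) = (-55 - 20)*104 - (-29)*(-12 + I*sqrt(53)) = -75*104 - (348 - 29*I*sqrt(53)) = -7800 + (-348 + 29*I*sqrt(53)) = -8148 + 29*I*sqrt(53)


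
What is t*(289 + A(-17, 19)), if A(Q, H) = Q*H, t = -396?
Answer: 13464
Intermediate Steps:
A(Q, H) = H*Q
t*(289 + A(-17, 19)) = -396*(289 + 19*(-17)) = -396*(289 - 323) = -396*(-34) = 13464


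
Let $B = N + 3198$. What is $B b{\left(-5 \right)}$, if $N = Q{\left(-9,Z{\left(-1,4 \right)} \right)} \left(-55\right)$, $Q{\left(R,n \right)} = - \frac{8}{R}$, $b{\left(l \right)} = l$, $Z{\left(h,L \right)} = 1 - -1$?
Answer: $- \frac{141710}{9} \approx -15746.0$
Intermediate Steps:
$Z{\left(h,L \right)} = 2$ ($Z{\left(h,L \right)} = 1 + 1 = 2$)
$N = - \frac{440}{9}$ ($N = - \frac{8}{-9} \left(-55\right) = \left(-8\right) \left(- \frac{1}{9}\right) \left(-55\right) = \frac{8}{9} \left(-55\right) = - \frac{440}{9} \approx -48.889$)
$B = \frac{28342}{9}$ ($B = - \frac{440}{9} + 3198 = \frac{28342}{9} \approx 3149.1$)
$B b{\left(-5 \right)} = \frac{28342}{9} \left(-5\right) = - \frac{141710}{9}$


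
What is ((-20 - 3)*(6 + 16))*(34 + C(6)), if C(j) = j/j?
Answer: -17710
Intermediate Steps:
C(j) = 1
((-20 - 3)*(6 + 16))*(34 + C(6)) = ((-20 - 3)*(6 + 16))*(34 + 1) = -23*22*35 = -506*35 = -17710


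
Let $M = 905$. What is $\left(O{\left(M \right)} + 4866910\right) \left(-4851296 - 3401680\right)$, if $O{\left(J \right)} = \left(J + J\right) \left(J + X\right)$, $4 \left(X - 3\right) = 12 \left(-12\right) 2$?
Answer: $-52654564588320$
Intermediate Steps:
$X = -69$ ($X = 3 + \frac{12 \left(-12\right) 2}{4} = 3 + \frac{\left(-144\right) 2}{4} = 3 + \frac{1}{4} \left(-288\right) = 3 - 72 = -69$)
$O{\left(J \right)} = 2 J \left(-69 + J\right)$ ($O{\left(J \right)} = \left(J + J\right) \left(J - 69\right) = 2 J \left(-69 + J\right)$)
$\left(O{\left(M \right)} + 4866910\right) \left(-4851296 - 3401680\right) = \left(2 \cdot 905 \left(-69 + 905\right) + 4866910\right) \left(-4851296 - 3401680\right) = \left(2 \cdot 905 \cdot 836 + 4866910\right) \left(-8252976\right) = \left(1513160 + 4866910\right) \left(-8252976\right) = 6380070 \left(-8252976\right) = -52654564588320$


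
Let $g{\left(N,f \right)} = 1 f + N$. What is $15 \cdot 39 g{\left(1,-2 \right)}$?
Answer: $-585$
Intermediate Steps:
$g{\left(N,f \right)} = N + f$ ($g{\left(N,f \right)} = f + N = N + f$)
$15 \cdot 39 g{\left(1,-2 \right)} = 15 \cdot 39 \left(1 - 2\right) = 585 \left(-1\right) = -585$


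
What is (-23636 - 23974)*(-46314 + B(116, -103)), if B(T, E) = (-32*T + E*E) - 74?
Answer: 1880166510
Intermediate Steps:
B(T, E) = -74 + E**2 - 32*T (B(T, E) = (-32*T + E**2) - 74 = (E**2 - 32*T) - 74 = -74 + E**2 - 32*T)
(-23636 - 23974)*(-46314 + B(116, -103)) = (-23636 - 23974)*(-46314 + (-74 + (-103)**2 - 32*116)) = -47610*(-46314 + (-74 + 10609 - 3712)) = -47610*(-46314 + 6823) = -47610*(-39491) = 1880166510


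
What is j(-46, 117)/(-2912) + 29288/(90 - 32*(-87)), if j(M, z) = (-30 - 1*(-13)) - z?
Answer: 21417943/2092272 ≈ 10.237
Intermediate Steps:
j(M, z) = -17 - z (j(M, z) = (-30 + 13) - z = -17 - z)
j(-46, 117)/(-2912) + 29288/(90 - 32*(-87)) = (-17 - 1*117)/(-2912) + 29288/(90 - 32*(-87)) = (-17 - 117)*(-1/2912) + 29288/(90 + 2784) = -134*(-1/2912) + 29288/2874 = 67/1456 + 29288*(1/2874) = 67/1456 + 14644/1437 = 21417943/2092272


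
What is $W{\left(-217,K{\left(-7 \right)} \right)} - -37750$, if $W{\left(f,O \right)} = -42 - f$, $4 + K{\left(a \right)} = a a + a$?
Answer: $37925$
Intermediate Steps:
$K{\left(a \right)} = -4 + a + a^{2}$ ($K{\left(a \right)} = -4 + \left(a a + a\right) = -4 + \left(a^{2} + a\right) = -4 + \left(a + a^{2}\right) = -4 + a + a^{2}$)
$W{\left(-217,K{\left(-7 \right)} \right)} - -37750 = \left(-42 - -217\right) - -37750 = \left(-42 + 217\right) + 37750 = 175 + 37750 = 37925$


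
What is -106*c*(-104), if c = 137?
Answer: 1510288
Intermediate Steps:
-106*c*(-104) = -106*137*(-104) = -14522*(-104) = 1510288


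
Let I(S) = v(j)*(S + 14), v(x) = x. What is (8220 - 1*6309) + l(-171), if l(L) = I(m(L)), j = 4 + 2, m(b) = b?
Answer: 969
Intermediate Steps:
j = 6
I(S) = 84 + 6*S (I(S) = 6*(S + 14) = 6*(14 + S) = 84 + 6*S)
l(L) = 84 + 6*L
(8220 - 1*6309) + l(-171) = (8220 - 1*6309) + (84 + 6*(-171)) = (8220 - 6309) + (84 - 1026) = 1911 - 942 = 969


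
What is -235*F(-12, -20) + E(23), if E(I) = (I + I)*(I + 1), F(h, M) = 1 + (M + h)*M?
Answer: -149531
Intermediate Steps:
F(h, M) = 1 + M*(M + h)
E(I) = 2*I*(1 + I) (E(I) = (2*I)*(1 + I) = 2*I*(1 + I))
-235*F(-12, -20) + E(23) = -235*(1 + (-20)² - 20*(-12)) + 2*23*(1 + 23) = -235*(1 + 400 + 240) + 2*23*24 = -235*641 + 1104 = -150635 + 1104 = -149531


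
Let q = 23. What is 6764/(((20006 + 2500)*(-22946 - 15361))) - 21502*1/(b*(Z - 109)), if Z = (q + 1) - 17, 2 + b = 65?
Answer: 514934268395/153891515547 ≈ 3.3461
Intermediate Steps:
b = 63 (b = -2 + 65 = 63)
Z = 7 (Z = (23 + 1) - 17 = 24 - 17 = 7)
6764/(((20006 + 2500)*(-22946 - 15361))) - 21502*1/(b*(Z - 109)) = 6764/(((20006 + 2500)*(-22946 - 15361))) - 21502*1/(63*(7 - 109)) = 6764/((22506*(-38307))) - 21502/(63*(-102)) = 6764/(-862137342) - 21502/(-6426) = 6764*(-1/862137342) - 21502*(-1/6426) = -3382/431068671 + 10751/3213 = 514934268395/153891515547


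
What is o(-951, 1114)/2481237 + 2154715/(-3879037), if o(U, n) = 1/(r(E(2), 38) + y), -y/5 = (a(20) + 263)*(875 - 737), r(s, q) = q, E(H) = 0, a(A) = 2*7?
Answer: -1021646354242369897/1839224217126725748 ≈ -0.55548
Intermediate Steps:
a(A) = 14
y = -191130 (y = -5*(14 + 263)*(875 - 737) = -1385*138 = -5*38226 = -191130)
o(U, n) = -1/191092 (o(U, n) = 1/(38 - 191130) = 1/(-191092) = -1/191092)
o(-951, 1114)/2481237 + 2154715/(-3879037) = -1/191092/2481237 + 2154715/(-3879037) = -1/191092*1/2481237 + 2154715*(-1/3879037) = -1/474144540804 - 2154715/3879037 = -1021646354242369897/1839224217126725748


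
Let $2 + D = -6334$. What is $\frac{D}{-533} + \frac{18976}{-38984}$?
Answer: $\frac{29611052}{2597309} \approx 11.401$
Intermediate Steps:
$D = -6336$ ($D = -2 - 6334 = -6336$)
$\frac{D}{-533} + \frac{18976}{-38984} = - \frac{6336}{-533} + \frac{18976}{-38984} = \left(-6336\right) \left(- \frac{1}{533}\right) + 18976 \left(- \frac{1}{38984}\right) = \frac{6336}{533} - \frac{2372}{4873} = \frac{29611052}{2597309}$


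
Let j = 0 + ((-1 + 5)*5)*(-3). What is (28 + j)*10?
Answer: -320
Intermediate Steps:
j = -60 (j = 0 + (4*5)*(-3) = 0 + 20*(-3) = 0 - 60 = -60)
(28 + j)*10 = (28 - 60)*10 = -32*10 = -320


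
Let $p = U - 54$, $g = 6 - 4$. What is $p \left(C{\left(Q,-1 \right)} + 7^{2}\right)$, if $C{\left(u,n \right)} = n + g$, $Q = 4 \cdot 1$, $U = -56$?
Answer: $-5500$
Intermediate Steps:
$Q = 4$
$g = 2$ ($g = 6 - 4 = 2$)
$C{\left(u,n \right)} = 2 + n$ ($C{\left(u,n \right)} = n + 2 = 2 + n$)
$p = -110$ ($p = -56 - 54 = -110$)
$p \left(C{\left(Q,-1 \right)} + 7^{2}\right) = - 110 \left(\left(2 - 1\right) + 7^{2}\right) = - 110 \left(1 + 49\right) = \left(-110\right) 50 = -5500$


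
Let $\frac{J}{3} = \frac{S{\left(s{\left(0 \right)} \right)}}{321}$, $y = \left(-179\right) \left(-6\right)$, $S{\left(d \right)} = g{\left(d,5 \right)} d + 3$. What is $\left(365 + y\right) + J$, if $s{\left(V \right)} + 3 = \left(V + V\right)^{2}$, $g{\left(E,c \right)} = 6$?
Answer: $\frac{153958}{107} \approx 1438.9$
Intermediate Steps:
$s{\left(V \right)} = -3 + 4 V^{2}$ ($s{\left(V \right)} = -3 + \left(V + V\right)^{2} = -3 + \left(2 V\right)^{2} = -3 + 4 V^{2}$)
$S{\left(d \right)} = 3 + 6 d$ ($S{\left(d \right)} = 6 d + 3 = 3 + 6 d$)
$y = 1074$
$J = - \frac{15}{107}$ ($J = 3 \frac{3 + 6 \left(-3 + 4 \cdot 0^{2}\right)}{321} = 3 \frac{3 + 6 \left(-3 + 4 \cdot 0\right)}{321} = 3 \frac{3 + 6 \left(-3 + 0\right)}{321} = 3 \frac{3 + 6 \left(-3\right)}{321} = 3 \frac{3 - 18}{321} = 3 \cdot \frac{1}{321} \left(-15\right) = 3 \left(- \frac{5}{107}\right) = - \frac{15}{107} \approx -0.14019$)
$\left(365 + y\right) + J = \left(365 + 1074\right) - \frac{15}{107} = 1439 - \frac{15}{107} = \frac{153958}{107}$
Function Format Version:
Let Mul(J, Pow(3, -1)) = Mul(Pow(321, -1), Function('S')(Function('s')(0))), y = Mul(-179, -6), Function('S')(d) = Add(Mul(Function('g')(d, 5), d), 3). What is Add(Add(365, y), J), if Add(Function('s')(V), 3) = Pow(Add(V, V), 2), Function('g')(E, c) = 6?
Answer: Rational(153958, 107) ≈ 1438.9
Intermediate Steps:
Function('s')(V) = Add(-3, Mul(4, Pow(V, 2))) (Function('s')(V) = Add(-3, Pow(Add(V, V), 2)) = Add(-3, Pow(Mul(2, V), 2)) = Add(-3, Mul(4, Pow(V, 2))))
Function('S')(d) = Add(3, Mul(6, d)) (Function('S')(d) = Add(Mul(6, d), 3) = Add(3, Mul(6, d)))
y = 1074
J = Rational(-15, 107) (J = Mul(3, Mul(Pow(321, -1), Add(3, Mul(6, Add(-3, Mul(4, Pow(0, 2))))))) = Mul(3, Mul(Rational(1, 321), Add(3, Mul(6, Add(-3, Mul(4, 0)))))) = Mul(3, Mul(Rational(1, 321), Add(3, Mul(6, Add(-3, 0))))) = Mul(3, Mul(Rational(1, 321), Add(3, Mul(6, -3)))) = Mul(3, Mul(Rational(1, 321), Add(3, -18))) = Mul(3, Mul(Rational(1, 321), -15)) = Mul(3, Rational(-5, 107)) = Rational(-15, 107) ≈ -0.14019)
Add(Add(365, y), J) = Add(Add(365, 1074), Rational(-15, 107)) = Add(1439, Rational(-15, 107)) = Rational(153958, 107)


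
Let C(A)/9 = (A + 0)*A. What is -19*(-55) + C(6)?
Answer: 1369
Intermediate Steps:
C(A) = 9*A² (C(A) = 9*((A + 0)*A) = 9*(A*A) = 9*A²)
-19*(-55) + C(6) = -19*(-55) + 9*6² = 1045 + 9*36 = 1045 + 324 = 1369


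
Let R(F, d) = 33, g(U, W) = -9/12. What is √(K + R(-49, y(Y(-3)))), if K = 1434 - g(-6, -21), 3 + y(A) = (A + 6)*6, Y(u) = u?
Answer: √5871/2 ≈ 38.311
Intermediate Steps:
g(U, W) = -¾ (g(U, W) = -9*1/12 = -¾)
y(A) = 33 + 6*A (y(A) = -3 + (A + 6)*6 = -3 + (6 + A)*6 = -3 + (36 + 6*A) = 33 + 6*A)
K = 5739/4 (K = 1434 - 1*(-¾) = 1434 + ¾ = 5739/4 ≈ 1434.8)
√(K + R(-49, y(Y(-3)))) = √(5739/4 + 33) = √(5871/4) = √5871/2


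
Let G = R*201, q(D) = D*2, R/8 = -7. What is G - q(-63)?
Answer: -11130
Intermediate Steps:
R = -56 (R = 8*(-7) = -56)
q(D) = 2*D
G = -11256 (G = -56*201 = -11256)
G - q(-63) = -11256 - 2*(-63) = -11256 - 1*(-126) = -11256 + 126 = -11130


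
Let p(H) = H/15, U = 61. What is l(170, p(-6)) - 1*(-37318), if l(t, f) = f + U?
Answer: 186893/5 ≈ 37379.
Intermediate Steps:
p(H) = H/15 (p(H) = H*(1/15) = H/15)
l(t, f) = 61 + f (l(t, f) = f + 61 = 61 + f)
l(170, p(-6)) - 1*(-37318) = (61 + (1/15)*(-6)) - 1*(-37318) = (61 - ⅖) + 37318 = 303/5 + 37318 = 186893/5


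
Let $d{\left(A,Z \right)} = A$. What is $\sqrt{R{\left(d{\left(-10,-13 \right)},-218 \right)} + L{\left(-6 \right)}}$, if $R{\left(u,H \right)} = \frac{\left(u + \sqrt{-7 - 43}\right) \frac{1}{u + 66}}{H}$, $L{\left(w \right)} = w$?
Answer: $\frac{\sqrt{-55880594 - 3815 i \sqrt{2}}}{3052} \approx 0.00011824 - 2.4493 i$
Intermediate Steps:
$R{\left(u,H \right)} = \frac{u + 5 i \sqrt{2}}{H \left(66 + u\right)}$ ($R{\left(u,H \right)} = \frac{\left(u + \sqrt{-50}\right) \frac{1}{66 + u}}{H} = \frac{\left(u + 5 i \sqrt{2}\right) \frac{1}{66 + u}}{H} = \frac{\frac{1}{66 + u} \left(u + 5 i \sqrt{2}\right)}{H} = \frac{u + 5 i \sqrt{2}}{H \left(66 + u\right)}$)
$\sqrt{R{\left(d{\left(-10,-13 \right)},-218 \right)} + L{\left(-6 \right)}} = \sqrt{\frac{-10 + 5 i \sqrt{2}}{\left(-218\right) \left(66 - 10\right)} - 6} = \sqrt{- \frac{-10 + 5 i \sqrt{2}}{218 \cdot 56} - 6} = \sqrt{\left(- \frac{1}{218}\right) \frac{1}{56} \left(-10 + 5 i \sqrt{2}\right) - 6} = \sqrt{\left(\frac{5}{6104} - \frac{5 i \sqrt{2}}{12208}\right) - 6} = \sqrt{- \frac{36619}{6104} - \frac{5 i \sqrt{2}}{12208}}$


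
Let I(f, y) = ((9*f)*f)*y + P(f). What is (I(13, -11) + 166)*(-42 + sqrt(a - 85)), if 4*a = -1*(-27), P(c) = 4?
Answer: 695562 - 16561*I*sqrt(313)/2 ≈ 6.9556e+5 - 1.465e+5*I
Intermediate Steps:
a = 27/4 (a = (-1*(-27))/4 = (1/4)*27 = 27/4 ≈ 6.7500)
I(f, y) = 4 + 9*y*f**2 (I(f, y) = ((9*f)*f)*y + 4 = (9*f**2)*y + 4 = 9*y*f**2 + 4 = 4 + 9*y*f**2)
(I(13, -11) + 166)*(-42 + sqrt(a - 85)) = ((4 + 9*(-11)*13**2) + 166)*(-42 + sqrt(27/4 - 85)) = ((4 + 9*(-11)*169) + 166)*(-42 + sqrt(-313/4)) = ((4 - 16731) + 166)*(-42 + I*sqrt(313)/2) = (-16727 + 166)*(-42 + I*sqrt(313)/2) = -16561*(-42 + I*sqrt(313)/2) = 695562 - 16561*I*sqrt(313)/2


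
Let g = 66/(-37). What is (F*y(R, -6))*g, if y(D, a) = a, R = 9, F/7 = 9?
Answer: 24948/37 ≈ 674.27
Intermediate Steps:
F = 63 (F = 7*9 = 63)
g = -66/37 (g = 66*(-1/37) = -66/37 ≈ -1.7838)
(F*y(R, -6))*g = (63*(-6))*(-66/37) = -378*(-66/37) = 24948/37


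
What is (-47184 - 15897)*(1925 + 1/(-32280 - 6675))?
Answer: -1576780540098/12985 ≈ -1.2143e+8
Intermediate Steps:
(-47184 - 15897)*(1925 + 1/(-32280 - 6675)) = -63081*(1925 + 1/(-38955)) = -63081*(1925 - 1/38955) = -63081*74988374/38955 = -1576780540098/12985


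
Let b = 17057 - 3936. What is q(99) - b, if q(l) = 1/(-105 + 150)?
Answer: -590444/45 ≈ -13121.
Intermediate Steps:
q(l) = 1/45
b = 13121
q(99) - b = 1/45 - 1*13121 = 1/45 - 13121 = -590444/45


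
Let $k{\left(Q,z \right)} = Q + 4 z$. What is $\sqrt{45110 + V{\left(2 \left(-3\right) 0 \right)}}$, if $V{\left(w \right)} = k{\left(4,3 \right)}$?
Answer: $3 \sqrt{5014} \approx 212.43$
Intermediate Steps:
$V{\left(w \right)} = 16$ ($V{\left(w \right)} = 4 + 4 \cdot 3 = 4 + 12 = 16$)
$\sqrt{45110 + V{\left(2 \left(-3\right) 0 \right)}} = \sqrt{45110 + 16} = \sqrt{45126} = 3 \sqrt{5014}$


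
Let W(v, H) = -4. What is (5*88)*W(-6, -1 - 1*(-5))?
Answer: -1760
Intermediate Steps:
(5*88)*W(-6, -1 - 1*(-5)) = (5*88)*(-4) = 440*(-4) = -1760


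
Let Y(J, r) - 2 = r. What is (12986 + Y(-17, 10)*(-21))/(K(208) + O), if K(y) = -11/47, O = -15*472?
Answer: -598498/332771 ≈ -1.7985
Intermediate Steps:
Y(J, r) = 2 + r
O = -7080
K(y) = -11/47 (K(y) = -11*1/47 = -11/47)
(12986 + Y(-17, 10)*(-21))/(K(208) + O) = (12986 + (2 + 10)*(-21))/(-11/47 - 7080) = (12986 + 12*(-21))/(-332771/47) = (12986 - 252)*(-47/332771) = 12734*(-47/332771) = -598498/332771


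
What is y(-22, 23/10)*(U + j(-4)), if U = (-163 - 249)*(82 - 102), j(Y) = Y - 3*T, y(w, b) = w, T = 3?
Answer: -180994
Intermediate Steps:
j(Y) = -9 + Y (j(Y) = Y - 3*3 = Y - 9 = -9 + Y)
U = 8240 (U = -412*(-20) = 8240)
y(-22, 23/10)*(U + j(-4)) = -22*(8240 + (-9 - 4)) = -22*(8240 - 13) = -22*8227 = -180994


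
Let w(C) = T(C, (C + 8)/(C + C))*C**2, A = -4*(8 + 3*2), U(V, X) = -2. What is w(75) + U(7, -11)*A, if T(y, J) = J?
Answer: 6449/2 ≈ 3224.5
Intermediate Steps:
A = -56 (A = -4*(8 + 6) = -4*14 = -56)
w(C) = C*(8 + C)/2 (w(C) = ((C + 8)/(C + C))*C**2 = ((8 + C)/((2*C)))*C**2 = ((8 + C)*(1/(2*C)))*C**2 = ((8 + C)/(2*C))*C**2 = C*(8 + C)/2)
w(75) + U(7, -11)*A = (1/2)*75*(8 + 75) - 2*(-56) = (1/2)*75*83 + 112 = 6225/2 + 112 = 6449/2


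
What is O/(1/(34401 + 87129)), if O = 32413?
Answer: 3939151890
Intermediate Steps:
O/(1/(34401 + 87129)) = 32413/(1/(34401 + 87129)) = 32413/(1/121530) = 32413*121530 = 3939151890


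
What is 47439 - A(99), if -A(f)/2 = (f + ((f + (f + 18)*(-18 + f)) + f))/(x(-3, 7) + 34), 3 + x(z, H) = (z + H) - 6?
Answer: 1395279/29 ≈ 48113.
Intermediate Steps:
x(z, H) = -9 + H + z (x(z, H) = -3 + ((z + H) - 6) = -3 + ((H + z) - 6) = -3 + (-6 + H + z) = -9 + H + z)
A(f) = -6*f/29 - 2*(-18 + f)*(18 + f)/29 (A(f) = -2*(f + ((f + (f + 18)*(-18 + f)) + f))/((-9 + 7 - 3) + 34) = -2*(f + ((f + (18 + f)*(-18 + f)) + f))/(-5 + 34) = -2*(f + ((f + (-18 + f)*(18 + f)) + f))/29 = -2*(f + (2*f + (-18 + f)*(18 + f)))/29 = -2*(3*f + (-18 + f)*(18 + f))/29 = -2*(3*f/29 + (-18 + f)*(18 + f)/29) = -6*f/29 - 2*(-18 + f)*(18 + f)/29)
47439 - A(99) = 47439 - (648/29 - 6/29*99 - 2/29*99**2) = 47439 - (648/29 - 594/29 - 2/29*9801) = 47439 - (648/29 - 594/29 - 19602/29) = 47439 - 1*(-19548/29) = 47439 + 19548/29 = 1395279/29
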